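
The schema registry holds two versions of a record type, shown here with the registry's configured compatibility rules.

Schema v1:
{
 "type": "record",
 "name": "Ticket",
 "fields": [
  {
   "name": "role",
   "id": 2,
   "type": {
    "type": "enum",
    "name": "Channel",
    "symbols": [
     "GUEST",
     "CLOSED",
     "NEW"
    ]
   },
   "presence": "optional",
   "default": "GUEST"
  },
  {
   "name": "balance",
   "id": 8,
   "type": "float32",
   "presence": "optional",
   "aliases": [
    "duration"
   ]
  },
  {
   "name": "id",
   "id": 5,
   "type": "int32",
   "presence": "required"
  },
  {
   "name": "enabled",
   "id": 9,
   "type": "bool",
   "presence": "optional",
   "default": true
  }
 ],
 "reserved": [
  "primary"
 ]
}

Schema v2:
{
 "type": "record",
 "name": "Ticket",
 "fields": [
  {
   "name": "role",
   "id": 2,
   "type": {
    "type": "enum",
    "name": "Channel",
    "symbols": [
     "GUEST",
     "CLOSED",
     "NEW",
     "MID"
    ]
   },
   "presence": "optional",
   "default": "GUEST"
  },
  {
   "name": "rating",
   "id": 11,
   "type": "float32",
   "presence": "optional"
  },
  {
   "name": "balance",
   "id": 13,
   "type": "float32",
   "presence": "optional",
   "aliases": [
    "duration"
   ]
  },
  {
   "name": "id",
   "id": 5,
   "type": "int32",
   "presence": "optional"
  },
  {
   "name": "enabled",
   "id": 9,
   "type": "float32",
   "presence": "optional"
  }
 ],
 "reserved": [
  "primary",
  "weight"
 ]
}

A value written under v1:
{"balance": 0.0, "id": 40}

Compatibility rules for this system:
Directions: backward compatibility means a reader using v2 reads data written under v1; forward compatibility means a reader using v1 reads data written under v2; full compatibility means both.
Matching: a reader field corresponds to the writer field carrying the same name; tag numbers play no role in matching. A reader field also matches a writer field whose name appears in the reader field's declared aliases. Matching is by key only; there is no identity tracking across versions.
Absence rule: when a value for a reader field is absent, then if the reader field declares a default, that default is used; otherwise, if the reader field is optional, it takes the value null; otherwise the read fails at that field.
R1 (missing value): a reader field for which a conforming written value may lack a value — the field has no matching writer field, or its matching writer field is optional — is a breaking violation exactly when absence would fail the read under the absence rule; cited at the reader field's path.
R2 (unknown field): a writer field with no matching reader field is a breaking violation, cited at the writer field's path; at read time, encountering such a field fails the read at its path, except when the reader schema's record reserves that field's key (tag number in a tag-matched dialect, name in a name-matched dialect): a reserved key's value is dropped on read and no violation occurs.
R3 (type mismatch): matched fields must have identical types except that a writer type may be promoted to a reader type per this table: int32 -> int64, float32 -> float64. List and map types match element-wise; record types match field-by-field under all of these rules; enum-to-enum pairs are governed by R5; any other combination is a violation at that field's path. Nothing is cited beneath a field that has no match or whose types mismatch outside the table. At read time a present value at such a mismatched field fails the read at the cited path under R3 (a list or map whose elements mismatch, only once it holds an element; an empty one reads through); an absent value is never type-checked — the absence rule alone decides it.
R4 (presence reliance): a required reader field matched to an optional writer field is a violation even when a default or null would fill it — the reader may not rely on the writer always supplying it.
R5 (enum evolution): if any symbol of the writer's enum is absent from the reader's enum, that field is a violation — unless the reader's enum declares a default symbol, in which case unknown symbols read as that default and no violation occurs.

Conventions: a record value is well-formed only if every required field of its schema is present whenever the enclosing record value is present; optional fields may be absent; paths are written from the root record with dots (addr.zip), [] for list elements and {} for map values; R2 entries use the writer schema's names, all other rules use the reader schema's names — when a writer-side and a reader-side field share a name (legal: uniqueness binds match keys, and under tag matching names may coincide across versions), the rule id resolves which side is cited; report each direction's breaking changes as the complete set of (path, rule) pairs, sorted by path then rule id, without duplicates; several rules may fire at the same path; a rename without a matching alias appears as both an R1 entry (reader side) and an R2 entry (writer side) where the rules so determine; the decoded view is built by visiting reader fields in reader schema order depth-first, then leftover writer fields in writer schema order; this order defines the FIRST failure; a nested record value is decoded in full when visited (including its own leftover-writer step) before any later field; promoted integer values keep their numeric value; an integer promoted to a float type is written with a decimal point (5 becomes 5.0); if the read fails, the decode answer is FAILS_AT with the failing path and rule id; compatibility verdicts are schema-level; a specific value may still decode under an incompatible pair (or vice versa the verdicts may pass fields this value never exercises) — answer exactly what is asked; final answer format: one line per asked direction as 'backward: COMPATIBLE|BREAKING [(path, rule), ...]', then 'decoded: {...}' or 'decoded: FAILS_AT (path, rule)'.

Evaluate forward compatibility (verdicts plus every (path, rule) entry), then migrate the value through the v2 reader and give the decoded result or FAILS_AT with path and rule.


the writer's type comes first in each Ticket pair
checking forward for Ticket: reader v1 against writer v2:
  role: Channel -> Channel, writer optional; from role
  balance: float32 -> float32, writer optional; from balance
  id: int32 -> int32, writer optional; from id
  enabled: float32 -> bool, writer optional; from enabled
  writer field rating has no reader counterpart
  R3 fires at enabled
  R1 fires at id
  R4 fires at id
  R2 fires at rating
  R5 fires at role
  => forward verdict for Ticket: BREAKING, 5 violation(s)
decode (reader v2):
  role := "GUEST" (no value, default fills)
  rating := null (not supplied -> null)
  balance := 0.0
  id := 40
  enabled := null (not supplied -> null)
  => decoded: {"role": "GUEST", "rating": null, "balance": 0.0, "id": 40, "enabled": null}
checking off the Ticket differences that do not matter here:
  field balance in record Ticket: tag 8 changed to 13 -> inert for the asked Ticket verdict: nothing fires

forward: BREAKING [(enabled, R3), (id, R1), (id, R4), (rating, R2), (role, R5)]; decoded: {"role": "GUEST", "rating": null, "balance": 0.0, "id": 40, "enabled": null}


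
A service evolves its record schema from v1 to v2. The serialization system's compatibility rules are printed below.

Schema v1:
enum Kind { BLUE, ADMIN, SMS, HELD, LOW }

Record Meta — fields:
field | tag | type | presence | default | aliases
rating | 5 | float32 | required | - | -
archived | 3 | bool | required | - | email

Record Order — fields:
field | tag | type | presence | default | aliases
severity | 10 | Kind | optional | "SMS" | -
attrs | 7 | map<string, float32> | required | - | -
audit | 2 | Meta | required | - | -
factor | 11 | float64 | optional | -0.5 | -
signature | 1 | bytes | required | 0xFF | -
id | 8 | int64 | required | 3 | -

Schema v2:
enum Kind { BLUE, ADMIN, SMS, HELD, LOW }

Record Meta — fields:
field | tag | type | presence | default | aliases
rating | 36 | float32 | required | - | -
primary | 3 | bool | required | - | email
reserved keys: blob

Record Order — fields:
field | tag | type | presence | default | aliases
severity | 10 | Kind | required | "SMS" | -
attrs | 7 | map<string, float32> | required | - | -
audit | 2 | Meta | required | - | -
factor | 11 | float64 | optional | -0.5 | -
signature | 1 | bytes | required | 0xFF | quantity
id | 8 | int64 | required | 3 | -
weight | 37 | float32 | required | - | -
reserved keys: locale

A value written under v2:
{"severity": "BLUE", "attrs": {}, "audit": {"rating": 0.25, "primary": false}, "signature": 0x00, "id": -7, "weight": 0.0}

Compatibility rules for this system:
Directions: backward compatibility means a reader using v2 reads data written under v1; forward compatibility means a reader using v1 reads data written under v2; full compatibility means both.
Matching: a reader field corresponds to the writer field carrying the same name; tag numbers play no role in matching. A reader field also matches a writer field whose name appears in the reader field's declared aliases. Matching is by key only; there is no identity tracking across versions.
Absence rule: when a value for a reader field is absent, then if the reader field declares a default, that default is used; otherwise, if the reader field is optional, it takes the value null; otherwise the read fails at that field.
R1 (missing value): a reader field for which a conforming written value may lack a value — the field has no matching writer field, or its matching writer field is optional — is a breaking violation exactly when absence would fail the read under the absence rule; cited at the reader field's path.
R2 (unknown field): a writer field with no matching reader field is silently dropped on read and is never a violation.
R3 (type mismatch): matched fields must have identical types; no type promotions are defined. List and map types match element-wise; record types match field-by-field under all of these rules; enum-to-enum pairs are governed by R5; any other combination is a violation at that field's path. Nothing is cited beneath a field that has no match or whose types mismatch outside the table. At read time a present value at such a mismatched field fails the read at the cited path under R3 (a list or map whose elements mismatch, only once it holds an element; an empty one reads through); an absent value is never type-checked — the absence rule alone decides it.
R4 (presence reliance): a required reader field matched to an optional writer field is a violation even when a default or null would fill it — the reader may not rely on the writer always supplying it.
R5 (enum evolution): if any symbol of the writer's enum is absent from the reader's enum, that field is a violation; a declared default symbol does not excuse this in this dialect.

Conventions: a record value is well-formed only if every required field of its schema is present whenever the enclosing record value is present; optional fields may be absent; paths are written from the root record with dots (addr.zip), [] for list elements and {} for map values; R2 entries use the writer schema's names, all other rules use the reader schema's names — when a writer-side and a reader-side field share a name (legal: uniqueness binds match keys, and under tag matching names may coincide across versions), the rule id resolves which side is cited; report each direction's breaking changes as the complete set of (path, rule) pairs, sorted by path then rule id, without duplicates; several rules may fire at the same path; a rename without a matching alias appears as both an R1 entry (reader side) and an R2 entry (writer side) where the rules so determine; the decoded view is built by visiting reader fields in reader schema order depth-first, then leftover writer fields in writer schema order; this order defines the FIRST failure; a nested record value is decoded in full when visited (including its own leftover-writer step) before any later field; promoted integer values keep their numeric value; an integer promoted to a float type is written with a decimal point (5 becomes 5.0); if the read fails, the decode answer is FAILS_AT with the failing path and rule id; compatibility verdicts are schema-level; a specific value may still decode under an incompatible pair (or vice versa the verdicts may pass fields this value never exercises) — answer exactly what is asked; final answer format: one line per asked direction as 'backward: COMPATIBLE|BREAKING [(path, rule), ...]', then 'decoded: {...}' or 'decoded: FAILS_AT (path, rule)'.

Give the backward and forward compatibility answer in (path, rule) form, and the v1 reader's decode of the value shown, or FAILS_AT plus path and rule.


in Order below, arrows point writer -> reader
backward on Order — v2 reading data written by v1:
  severity: Kind -> Kind, writer optional; from severity
  attrs: map<string, float32> -> map<string, float32>, writer required; from attrs
  audit: Meta -> Meta, writer required; from audit
  factor: float64 -> float64, writer optional; from factor
  signature: bytes -> bytes, writer required; from signature
  id: int64 -> int64, writer required; from id
  weight: no writer match
  audit.rating: float32 -> float32, writer required; from audit.rating
  audit.primary: no writer match
  audit.archived (writer side), unknown to reader
  R1 fires at audit.primary
  R4 fires at severity
  R1 fires at weight
  backward on Order therefore BREAKING (3)
forward on Order — v1 reading data written by v2:
  severity: Kind -> Kind, writer required; from severity
  attrs: map<string, float32> -> map<string, float32>, writer required; from attrs
  audit: Meta -> Meta, writer required; from audit
  factor: float64 -> float64, writer optional; from factor
  signature: bytes -> bytes, writer required; from signature
  id: int64 -> int64, writer required; from id
  weight (writer side), unknown to reader
  audit.rating: float32 -> float32, writer required; from audit.rating
  audit.archived: no writer match
  audit.primary (writer side), unknown to reader
  R1 fires at audit.archived
  forward on Order therefore BREAKING (1)
decoding the Order value with the v1 reader:
  severity := "BLUE"
  attrs := {}
  audit.rating := 0.25
  read fails at audit.archived under R1 (no fill)
  => FAILS_AT (audit.archived, R1)

backward: BREAKING [(audit.primary, R1), (severity, R4), (weight, R1)]; forward: BREAKING [(audit.archived, R1)]; decoded: FAILS_AT (audit.archived, R1)


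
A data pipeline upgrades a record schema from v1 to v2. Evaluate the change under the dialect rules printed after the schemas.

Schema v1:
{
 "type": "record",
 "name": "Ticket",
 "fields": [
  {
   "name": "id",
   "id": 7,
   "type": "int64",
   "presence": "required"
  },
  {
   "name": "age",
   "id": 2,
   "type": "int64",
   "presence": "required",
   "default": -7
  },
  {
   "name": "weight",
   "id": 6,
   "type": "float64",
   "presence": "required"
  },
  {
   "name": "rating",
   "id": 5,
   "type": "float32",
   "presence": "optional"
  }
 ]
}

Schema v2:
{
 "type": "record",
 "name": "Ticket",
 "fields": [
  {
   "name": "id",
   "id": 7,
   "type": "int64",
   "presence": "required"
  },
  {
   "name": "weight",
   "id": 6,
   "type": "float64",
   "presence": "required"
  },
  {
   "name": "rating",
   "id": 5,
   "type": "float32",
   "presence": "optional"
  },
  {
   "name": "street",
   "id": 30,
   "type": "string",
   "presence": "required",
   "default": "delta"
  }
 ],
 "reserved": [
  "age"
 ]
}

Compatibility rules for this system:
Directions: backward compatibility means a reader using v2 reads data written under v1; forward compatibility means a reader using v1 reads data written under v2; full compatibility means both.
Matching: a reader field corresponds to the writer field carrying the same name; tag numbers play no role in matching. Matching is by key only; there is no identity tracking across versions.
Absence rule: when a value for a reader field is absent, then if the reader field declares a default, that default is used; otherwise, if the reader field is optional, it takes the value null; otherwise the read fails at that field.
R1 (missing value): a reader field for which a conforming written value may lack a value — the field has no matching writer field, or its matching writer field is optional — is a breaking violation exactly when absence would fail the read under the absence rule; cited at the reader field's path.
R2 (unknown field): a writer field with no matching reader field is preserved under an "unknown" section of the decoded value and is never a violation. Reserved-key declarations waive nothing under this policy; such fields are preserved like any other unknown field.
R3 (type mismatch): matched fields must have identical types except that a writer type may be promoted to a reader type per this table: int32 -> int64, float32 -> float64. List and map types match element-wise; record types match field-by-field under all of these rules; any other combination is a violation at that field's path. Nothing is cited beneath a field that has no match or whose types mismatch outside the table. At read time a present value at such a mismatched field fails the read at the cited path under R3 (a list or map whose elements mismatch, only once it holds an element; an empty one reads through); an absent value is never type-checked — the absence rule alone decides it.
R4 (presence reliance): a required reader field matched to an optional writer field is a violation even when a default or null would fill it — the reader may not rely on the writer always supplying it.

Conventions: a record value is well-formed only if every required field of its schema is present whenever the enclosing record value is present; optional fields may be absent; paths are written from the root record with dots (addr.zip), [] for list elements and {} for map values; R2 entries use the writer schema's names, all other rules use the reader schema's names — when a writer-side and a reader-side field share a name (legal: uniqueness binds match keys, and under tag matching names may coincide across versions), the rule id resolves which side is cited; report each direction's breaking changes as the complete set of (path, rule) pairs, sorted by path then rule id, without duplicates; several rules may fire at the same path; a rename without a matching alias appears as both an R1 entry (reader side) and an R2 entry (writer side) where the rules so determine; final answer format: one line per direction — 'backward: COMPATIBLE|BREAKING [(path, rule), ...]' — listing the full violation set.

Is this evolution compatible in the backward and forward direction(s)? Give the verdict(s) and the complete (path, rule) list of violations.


in Ticket below, arrows point writer -> reader
backward for Ticket (reader v2, writer v1):
  int64 -> int64, writer required: id aligns to id
  float64 -> float64, writer required: weight aligns to weight
  float32 -> float32, writer optional: rating aligns to rating
  street: no writer match
  writer age: unknown to reader
  => no violations; backward on Ticket: COMPATIBLE
forward for Ticket (reader v1, writer v2):
  int64 -> int64, writer required: id aligns to id
  age: no writer match
  float64 -> float64, writer required: weight aligns to weight
  float32 -> float32, writer optional: rating aligns to rating
  writer street: unknown to reader
  => no violations; forward on Ticket: COMPATIBLE

backward: COMPATIBLE []; forward: COMPATIBLE []


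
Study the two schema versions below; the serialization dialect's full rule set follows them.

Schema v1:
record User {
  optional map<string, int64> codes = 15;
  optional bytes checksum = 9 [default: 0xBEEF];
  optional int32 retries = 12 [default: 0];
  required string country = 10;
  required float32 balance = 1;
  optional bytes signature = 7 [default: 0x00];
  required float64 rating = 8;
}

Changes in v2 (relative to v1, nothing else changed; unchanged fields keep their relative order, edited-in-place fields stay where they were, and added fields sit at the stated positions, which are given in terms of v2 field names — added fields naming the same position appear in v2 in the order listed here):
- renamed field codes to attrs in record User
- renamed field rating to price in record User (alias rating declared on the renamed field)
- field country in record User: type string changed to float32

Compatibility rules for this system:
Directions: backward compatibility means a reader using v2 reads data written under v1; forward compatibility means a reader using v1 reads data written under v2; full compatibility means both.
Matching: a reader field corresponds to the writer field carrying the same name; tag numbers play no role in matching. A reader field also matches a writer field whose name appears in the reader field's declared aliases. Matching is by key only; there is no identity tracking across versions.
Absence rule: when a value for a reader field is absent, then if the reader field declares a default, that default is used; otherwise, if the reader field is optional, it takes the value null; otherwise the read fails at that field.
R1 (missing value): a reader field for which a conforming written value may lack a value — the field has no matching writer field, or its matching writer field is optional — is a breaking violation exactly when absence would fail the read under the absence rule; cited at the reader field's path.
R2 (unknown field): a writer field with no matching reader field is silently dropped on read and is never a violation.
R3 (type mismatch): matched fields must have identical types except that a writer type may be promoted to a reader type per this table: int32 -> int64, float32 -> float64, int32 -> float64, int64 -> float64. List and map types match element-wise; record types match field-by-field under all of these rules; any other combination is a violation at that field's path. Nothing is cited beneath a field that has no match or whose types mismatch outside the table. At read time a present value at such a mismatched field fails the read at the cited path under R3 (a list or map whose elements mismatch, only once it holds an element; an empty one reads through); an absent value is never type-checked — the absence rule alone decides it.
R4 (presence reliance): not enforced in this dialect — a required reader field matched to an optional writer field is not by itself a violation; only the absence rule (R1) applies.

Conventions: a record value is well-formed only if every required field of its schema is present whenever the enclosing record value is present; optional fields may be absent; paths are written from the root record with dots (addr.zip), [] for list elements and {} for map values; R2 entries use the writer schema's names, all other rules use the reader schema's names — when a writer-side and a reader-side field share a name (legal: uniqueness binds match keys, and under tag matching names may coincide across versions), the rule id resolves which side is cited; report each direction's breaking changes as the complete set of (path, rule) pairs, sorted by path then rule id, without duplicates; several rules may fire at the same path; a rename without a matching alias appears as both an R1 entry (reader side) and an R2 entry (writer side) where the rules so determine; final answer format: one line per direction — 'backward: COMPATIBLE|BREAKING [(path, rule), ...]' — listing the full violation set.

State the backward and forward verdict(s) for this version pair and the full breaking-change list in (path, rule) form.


backward: BREAKING [(country, R3)]; forward: BREAKING [(country, R3), (rating, R1)]

the writer's type comes first in each User pair
checking backward for User: reader v2 against writer v1:
  attrs has no writer counterpart
  writer optional, bytes -> bytes: reader checksum maps from writer checksum
  writer optional, int32 -> int32: reader retries maps from writer retries
  writer required, string -> float32: reader country maps from writer country
  writer required, float32 -> float32: reader balance maps from writer balance
  writer optional, bytes -> bytes: reader signature maps from writer signature
  writer required, float64 -> float64: reader price maps from writer rating
  writer codes: unknown to reader
  R3 fires at country
  => 1 violation(s): backward is BREAKING for User
checking forward for User: reader v1 against writer v2:
  codes has no writer counterpart
  writer optional, bytes -> bytes: reader checksum maps from writer checksum
  writer optional, int32 -> int32: reader retries maps from writer retries
  writer required, float32 -> string: reader country maps from writer country
  writer required, float32 -> float32: reader balance maps from writer balance
  writer optional, bytes -> bytes: reader signature maps from writer signature
  rating has no writer counterpart
  writer attrs: unknown to reader
  writer price: unknown to reader
  R3 fires at country
  R1 fires at rating
  => 2 violation(s): forward is BREAKING for User


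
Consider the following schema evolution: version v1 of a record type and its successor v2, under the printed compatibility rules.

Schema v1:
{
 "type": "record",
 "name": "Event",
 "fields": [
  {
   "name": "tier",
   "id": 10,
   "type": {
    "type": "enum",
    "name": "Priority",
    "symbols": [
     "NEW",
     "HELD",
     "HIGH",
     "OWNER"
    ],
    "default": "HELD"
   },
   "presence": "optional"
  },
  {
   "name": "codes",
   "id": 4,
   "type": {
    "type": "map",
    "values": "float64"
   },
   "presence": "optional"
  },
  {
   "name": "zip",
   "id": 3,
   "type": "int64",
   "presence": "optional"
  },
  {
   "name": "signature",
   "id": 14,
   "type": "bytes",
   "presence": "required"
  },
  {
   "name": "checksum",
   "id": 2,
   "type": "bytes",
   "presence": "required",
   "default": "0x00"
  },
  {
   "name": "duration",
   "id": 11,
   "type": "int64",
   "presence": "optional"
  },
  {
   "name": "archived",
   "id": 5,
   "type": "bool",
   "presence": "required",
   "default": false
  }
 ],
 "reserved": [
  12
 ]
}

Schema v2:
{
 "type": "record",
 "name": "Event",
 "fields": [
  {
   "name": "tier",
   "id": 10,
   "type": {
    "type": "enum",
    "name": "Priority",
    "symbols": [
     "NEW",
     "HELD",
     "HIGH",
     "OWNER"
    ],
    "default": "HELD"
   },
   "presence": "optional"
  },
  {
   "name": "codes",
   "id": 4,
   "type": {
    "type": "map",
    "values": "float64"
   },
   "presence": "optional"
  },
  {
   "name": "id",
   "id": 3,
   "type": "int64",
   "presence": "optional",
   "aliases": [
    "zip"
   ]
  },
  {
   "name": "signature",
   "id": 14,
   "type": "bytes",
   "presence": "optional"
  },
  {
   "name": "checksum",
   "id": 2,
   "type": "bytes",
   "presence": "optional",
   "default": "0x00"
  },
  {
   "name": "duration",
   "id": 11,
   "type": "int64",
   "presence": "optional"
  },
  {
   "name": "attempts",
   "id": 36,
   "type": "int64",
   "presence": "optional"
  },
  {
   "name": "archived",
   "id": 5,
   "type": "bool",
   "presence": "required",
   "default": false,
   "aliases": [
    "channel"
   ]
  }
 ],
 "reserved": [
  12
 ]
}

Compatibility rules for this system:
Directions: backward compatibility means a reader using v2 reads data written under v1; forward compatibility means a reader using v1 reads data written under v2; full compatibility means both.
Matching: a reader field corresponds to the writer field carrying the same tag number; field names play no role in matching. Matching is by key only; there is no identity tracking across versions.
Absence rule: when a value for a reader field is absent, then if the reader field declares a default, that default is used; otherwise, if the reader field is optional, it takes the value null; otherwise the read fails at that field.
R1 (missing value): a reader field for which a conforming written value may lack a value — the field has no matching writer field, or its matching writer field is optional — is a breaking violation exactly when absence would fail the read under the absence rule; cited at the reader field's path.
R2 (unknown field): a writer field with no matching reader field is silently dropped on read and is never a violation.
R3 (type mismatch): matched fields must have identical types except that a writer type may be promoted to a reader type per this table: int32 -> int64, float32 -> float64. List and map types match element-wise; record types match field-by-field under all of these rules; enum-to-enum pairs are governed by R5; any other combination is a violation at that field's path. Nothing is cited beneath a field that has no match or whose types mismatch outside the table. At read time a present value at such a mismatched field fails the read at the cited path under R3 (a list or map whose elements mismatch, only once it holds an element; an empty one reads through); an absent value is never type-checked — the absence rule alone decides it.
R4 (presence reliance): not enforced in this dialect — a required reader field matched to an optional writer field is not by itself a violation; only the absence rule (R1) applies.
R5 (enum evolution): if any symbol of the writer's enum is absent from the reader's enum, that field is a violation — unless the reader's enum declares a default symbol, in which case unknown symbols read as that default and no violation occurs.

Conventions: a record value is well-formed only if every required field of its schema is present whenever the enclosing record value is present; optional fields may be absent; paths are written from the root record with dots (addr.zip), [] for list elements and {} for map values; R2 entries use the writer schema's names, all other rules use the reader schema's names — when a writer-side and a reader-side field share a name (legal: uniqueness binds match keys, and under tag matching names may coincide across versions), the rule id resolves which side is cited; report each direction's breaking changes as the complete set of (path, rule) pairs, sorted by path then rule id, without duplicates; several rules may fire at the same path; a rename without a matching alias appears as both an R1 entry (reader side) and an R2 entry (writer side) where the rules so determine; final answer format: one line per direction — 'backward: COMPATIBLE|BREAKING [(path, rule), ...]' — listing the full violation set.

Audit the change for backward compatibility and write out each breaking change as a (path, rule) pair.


arrows below run writer -> reader for Event
backward on Event — v2 reading data written by v1:
  writer optional, Priority -> Priority: reader tier maps from writer tier
  writer optional, map<string, float64> -> map<string, float64>: reader codes maps from writer codes
  writer optional, int64 -> int64: reader id maps from writer zip
  writer required, bytes -> bytes: reader signature maps from writer signature
  writer required, bytes -> bytes: reader checksum maps from writer checksum
  writer optional, int64 -> int64: reader duration maps from writer duration
  attempts: no writer match
  writer required, bool -> bool: reader archived maps from writer archived
  => no violations; backward on Event: COMPATIBLE
ruling out the remaining Event differences:
  field checksum in record Event: required changed to optional -> no rule fires on it in Event's dialect; the asked verdict holds
  added field attempts to record Event: optional int64, tag 36 (in v2 it sits immediately before archived) -> no rule fires on it in Event's dialect; the asked verdict holds
  field signature in record Event: required changed to optional -> its effect on Event is confined to the forward direction, not asked
  renamed field zip to id in record Event (alias zip declared on the renamed field) -> no rule fires on it in Event's dialect; the asked verdict holds

backward: COMPATIBLE []


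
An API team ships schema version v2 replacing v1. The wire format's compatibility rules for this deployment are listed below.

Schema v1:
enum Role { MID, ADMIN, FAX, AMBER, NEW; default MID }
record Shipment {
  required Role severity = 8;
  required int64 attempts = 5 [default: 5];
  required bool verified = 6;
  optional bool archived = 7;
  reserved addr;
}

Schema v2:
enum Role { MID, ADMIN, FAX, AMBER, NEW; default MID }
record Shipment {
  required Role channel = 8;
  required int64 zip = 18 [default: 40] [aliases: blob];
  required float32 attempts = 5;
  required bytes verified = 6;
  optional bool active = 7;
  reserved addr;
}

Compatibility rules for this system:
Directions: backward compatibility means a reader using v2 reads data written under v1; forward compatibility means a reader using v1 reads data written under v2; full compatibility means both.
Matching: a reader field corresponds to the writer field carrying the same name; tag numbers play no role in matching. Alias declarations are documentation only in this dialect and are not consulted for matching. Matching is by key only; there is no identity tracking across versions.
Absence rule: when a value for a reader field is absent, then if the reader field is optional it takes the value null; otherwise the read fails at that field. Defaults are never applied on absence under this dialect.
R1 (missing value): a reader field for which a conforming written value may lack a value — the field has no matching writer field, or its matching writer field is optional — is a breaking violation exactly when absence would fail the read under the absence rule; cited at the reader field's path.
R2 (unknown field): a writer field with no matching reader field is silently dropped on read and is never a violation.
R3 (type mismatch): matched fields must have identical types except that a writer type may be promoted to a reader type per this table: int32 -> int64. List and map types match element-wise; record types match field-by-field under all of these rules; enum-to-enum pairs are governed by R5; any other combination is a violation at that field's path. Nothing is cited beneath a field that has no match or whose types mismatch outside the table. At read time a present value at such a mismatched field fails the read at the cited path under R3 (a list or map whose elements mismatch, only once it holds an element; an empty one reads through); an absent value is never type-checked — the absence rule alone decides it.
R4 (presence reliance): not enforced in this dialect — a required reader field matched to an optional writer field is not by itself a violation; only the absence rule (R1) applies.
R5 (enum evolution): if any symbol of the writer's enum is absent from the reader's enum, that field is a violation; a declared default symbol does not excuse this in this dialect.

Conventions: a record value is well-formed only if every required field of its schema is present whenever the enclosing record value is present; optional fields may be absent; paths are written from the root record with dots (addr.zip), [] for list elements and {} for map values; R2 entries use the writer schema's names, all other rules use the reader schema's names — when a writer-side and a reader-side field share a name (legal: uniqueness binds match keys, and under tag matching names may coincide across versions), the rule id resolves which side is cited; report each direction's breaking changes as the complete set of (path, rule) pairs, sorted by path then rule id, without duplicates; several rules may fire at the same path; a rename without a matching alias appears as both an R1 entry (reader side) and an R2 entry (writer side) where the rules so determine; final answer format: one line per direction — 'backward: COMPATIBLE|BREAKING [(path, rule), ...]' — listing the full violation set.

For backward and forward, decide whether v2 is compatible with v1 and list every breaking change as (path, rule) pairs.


backward: BREAKING [(attempts, R3), (channel, R1), (verified, R3), (zip, R1)]; forward: BREAKING [(attempts, R3), (severity, R1), (verified, R3)]

arrows below run writer -> reader for Shipment
backward for Shipment (reader v2, writer v1):
  channel has no writer counterpart
  zip has no writer counterpart
  writer required, int64 -> float32: reader attempts maps from writer attempts
  writer required, bool -> bytes: reader verified maps from writer verified
  active has no writer counterpart
  severity (writer side), unknown to reader
  archived (writer side), unknown to reader
  violation R3 at attempts
  violation R1 at channel
  violation R3 at verified
  violation R1 at zip
  => 4 violation(s): backward is BREAKING for Shipment
forward for Shipment (reader v1, writer v2):
  severity has no writer counterpart
  writer required, float32 -> int64: reader attempts maps from writer attempts
  writer required, bytes -> bool: reader verified maps from writer verified
  archived has no writer counterpart
  channel (writer side), unknown to reader
  zip (writer side), unknown to reader
  active (writer side), unknown to reader
  violation R3 at attempts
  violation R1 at severity
  violation R3 at verified
  => 3 violation(s): forward is BREAKING for Shipment


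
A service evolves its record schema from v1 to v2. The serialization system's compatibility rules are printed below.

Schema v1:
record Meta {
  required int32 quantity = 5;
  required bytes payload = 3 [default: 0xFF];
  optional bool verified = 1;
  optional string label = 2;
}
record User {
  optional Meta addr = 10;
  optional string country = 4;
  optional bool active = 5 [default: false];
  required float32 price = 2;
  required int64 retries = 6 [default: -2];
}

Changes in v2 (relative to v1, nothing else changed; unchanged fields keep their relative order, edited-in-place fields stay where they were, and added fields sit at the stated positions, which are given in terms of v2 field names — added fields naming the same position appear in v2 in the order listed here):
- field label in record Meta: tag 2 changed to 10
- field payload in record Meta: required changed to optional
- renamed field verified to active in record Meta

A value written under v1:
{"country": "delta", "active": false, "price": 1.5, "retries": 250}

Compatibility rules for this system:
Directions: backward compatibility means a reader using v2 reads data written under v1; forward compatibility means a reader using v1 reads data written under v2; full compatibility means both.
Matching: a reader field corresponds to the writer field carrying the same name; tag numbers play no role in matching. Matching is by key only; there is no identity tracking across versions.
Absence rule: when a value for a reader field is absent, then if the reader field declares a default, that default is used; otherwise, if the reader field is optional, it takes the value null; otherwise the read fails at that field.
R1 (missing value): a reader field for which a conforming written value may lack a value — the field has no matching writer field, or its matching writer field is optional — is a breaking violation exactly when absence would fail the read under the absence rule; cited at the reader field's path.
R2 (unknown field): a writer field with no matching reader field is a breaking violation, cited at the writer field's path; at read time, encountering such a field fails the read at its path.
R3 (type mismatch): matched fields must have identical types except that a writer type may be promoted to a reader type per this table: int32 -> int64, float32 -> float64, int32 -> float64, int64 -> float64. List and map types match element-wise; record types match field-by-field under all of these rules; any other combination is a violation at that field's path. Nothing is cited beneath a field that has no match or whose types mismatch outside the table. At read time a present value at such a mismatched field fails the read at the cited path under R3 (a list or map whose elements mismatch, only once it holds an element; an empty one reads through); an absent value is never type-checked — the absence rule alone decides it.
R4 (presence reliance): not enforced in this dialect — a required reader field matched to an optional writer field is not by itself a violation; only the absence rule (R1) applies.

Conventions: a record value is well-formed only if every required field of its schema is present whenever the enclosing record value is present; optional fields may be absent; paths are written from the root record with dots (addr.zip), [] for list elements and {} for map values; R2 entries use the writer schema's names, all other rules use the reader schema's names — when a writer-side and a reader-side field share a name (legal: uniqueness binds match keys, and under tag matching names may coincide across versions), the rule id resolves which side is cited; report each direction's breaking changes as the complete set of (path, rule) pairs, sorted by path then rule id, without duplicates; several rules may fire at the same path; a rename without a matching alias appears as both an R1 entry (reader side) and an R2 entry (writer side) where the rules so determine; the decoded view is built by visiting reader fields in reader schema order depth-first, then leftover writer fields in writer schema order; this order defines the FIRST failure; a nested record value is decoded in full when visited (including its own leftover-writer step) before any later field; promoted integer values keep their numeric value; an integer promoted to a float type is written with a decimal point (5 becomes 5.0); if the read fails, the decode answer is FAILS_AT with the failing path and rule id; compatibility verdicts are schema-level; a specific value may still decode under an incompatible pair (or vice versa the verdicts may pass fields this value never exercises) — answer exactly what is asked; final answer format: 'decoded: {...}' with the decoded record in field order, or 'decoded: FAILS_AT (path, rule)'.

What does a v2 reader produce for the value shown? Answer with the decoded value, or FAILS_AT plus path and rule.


the writer's type comes first in each User pair
decode (reader v2):
  addr := null (absent, optional -> null)
  country := "delta"
  active := false
  price := 1.5
  retries := 250
  => decoded: {"addr": null, "country": "delta", "active": false, "price": 1.5, "retries": 250}
checking off the User differences that do not matter here:
  field label in record Meta: tag 2 changed to 10 -> inert under this dialect — no rule fires on User and the result does not move
  field payload in record Meta: required changed to optional -> inert under this dialect — no rule fires on User and the result does not move
  renamed field verified to active in record Meta -> a verdict-level change on User — the shown value reads the same

decoded: {"addr": null, "country": "delta", "active": false, "price": 1.5, "retries": 250}
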